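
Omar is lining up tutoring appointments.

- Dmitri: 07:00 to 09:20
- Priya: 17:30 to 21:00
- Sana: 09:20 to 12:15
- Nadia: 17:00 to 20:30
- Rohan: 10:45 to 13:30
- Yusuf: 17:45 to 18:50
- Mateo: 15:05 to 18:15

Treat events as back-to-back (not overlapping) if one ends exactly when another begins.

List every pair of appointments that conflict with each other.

Sorted by start: Dmitri, Sana, Rohan, Mateo, Nadia, Priya, Yusuf.
Sana starts exactly when Dmitri ends (back-to-back, no overlap); Dmitri is clear from here.
Rohan starts before Sana ends → Sana and Rohan overlap.
Mateo starts after Sana ends; Sana is clear from here.
Mateo starts after Rohan ends; Rohan is clear from here.
Nadia starts before Mateo ends → Mateo and Nadia overlap.
Priya starts before Mateo ends → Mateo and Priya overlap.
Yusuf starts before Mateo ends → Mateo and Yusuf overlap.
Priya starts before Nadia ends → Nadia and Priya overlap.
Yusuf starts before Nadia ends → Nadia and Yusuf overlap.
Yusuf starts before Priya ends → Priya and Yusuf overlap.

Mateo & Nadia, Mateo & Priya, Mateo & Yusuf, Nadia & Priya, Nadia & Yusuf, Priya & Yusuf, Rohan & Sana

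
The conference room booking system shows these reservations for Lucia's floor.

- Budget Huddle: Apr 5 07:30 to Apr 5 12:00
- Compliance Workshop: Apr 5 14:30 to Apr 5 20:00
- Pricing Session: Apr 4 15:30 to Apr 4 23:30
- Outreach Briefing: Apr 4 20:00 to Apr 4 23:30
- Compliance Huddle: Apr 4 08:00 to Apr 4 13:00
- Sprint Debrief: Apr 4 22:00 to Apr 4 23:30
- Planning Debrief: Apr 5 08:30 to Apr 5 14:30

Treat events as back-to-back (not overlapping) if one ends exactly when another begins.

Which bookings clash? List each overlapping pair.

Sorted by start: Compliance Huddle, Pricing Session, Outreach Briefing, Sprint Debrief, Budget Huddle, Planning Debrief, Compliance Workshop.
Pricing Session starts after Compliance Huddle ends, so nothing later overlaps Compliance Huddle either.
Outreach Briefing starts before Pricing Session ends → Pricing Session and Outreach Briefing overlap.
Sprint Debrief starts before Pricing Session ends → Pricing Session and Sprint Debrief overlap.
Budget Huddle starts after Pricing Session ends, so nothing later overlaps Pricing Session either.
Sprint Debrief starts before Outreach Briefing ends → Outreach Briefing and Sprint Debrief overlap.
Budget Huddle starts after Outreach Briefing ends, so nothing later overlaps Outreach Briefing either.
Budget Huddle starts after Sprint Debrief ends, so nothing later overlaps Sprint Debrief either.
Planning Debrief starts before Budget Huddle ends → Budget Huddle and Planning Debrief overlap.
Compliance Workshop starts after Budget Huddle ends.
Compliance Workshop starts exactly when Planning Debrief ends (back-to-back, no overlap).

Budget Huddle & Planning Debrief, Outreach Briefing & Pricing Session, Outreach Briefing & Sprint Debrief, Pricing Session & Sprint Debrief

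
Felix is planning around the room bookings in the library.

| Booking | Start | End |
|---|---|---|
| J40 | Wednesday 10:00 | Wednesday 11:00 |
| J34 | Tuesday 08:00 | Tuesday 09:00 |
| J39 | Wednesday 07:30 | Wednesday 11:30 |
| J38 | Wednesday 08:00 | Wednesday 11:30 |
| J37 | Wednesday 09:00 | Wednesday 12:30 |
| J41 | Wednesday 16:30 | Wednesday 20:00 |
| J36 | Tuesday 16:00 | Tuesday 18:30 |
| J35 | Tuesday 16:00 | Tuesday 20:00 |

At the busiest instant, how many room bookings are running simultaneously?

4

Sort all start/end points and keep a running count:
Tuesday 08:00 start J34 → 1
Tuesday 09:00 end J34 → 0
Tuesday 16:00 start J35 → 1
Tuesday 16:00 start J36 → 2
Tuesday 18:30 end J36 → 1
Tuesday 20:00 end J35 → 0
Wednesday 07:30 start J39 → 1
Wednesday 08:00 start J38 → 2
Wednesday 09:00 start J37 → 3
Wednesday 10:00 start J40 → 4
Wednesday 11:00 end J40 → 3
Wednesday 11:30 end J38 → 2
Wednesday 11:30 end J39 → 1
Wednesday 12:30 end J37 → 0
Wednesday 16:30 start J41 → 1
Wednesday 20:00 end J41 → 0
Peak is 4, at Wednesday 10:00 (J37, J38, J39, J40).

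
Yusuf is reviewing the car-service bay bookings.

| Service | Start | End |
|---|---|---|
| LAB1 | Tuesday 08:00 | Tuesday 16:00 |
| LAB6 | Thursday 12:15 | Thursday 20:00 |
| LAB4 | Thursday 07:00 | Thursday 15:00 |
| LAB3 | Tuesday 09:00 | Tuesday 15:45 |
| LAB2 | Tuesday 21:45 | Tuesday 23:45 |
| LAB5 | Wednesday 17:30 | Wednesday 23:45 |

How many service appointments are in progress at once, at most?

2

Sort all start/end points and keep a running count:
Tuesday 08:00 start LAB1 → 1
Tuesday 09:00 start LAB3 → 2
Tuesday 15:45 end LAB3 → 1
Tuesday 16:00 end LAB1 → 0
Tuesday 21:45 start LAB2 → 1
Tuesday 23:45 end LAB2 → 0
Wednesday 17:30 start LAB5 → 1
Wednesday 23:45 end LAB5 → 0
Thursday 07:00 start LAB4 → 1
Thursday 12:15 start LAB6 → 2
Thursday 15:00 end LAB4 → 1
Thursday 20:00 end LAB6 → 0
Peak is 2, at Tuesday 09:00 (LAB1, LAB3).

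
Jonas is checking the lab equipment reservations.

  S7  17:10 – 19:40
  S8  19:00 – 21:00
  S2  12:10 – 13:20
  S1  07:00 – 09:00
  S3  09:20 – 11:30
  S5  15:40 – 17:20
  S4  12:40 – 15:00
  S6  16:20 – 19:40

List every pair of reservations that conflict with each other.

S2 & S4, S5 & S6, S5 & S7, S6 & S7, S6 & S8, S7 & S8

Sorted by start: S1, S3, S2, S4, S5, S6, S7, S8.
S3 starts after S1 ends, so nothing later overlaps S1 either.
S2 starts after S3 ends, so nothing later overlaps S3 either.
S4 starts before S2 ends → S2 and S4 overlap.
S5 starts after S2 ends, so nothing later overlaps S2 either.
S5 starts after S4 ends, so nothing later overlaps S4 either.
S6 starts before S5 ends → S5 and S6 overlap.
S7 starts before S5 ends → S5 and S7 overlap.
S8 starts after S5 ends.
S7 starts before S6 ends → S6 and S7 overlap.
S8 starts before S6 ends → S6 and S8 overlap.
S8 starts before S7 ends → S7 and S8 overlap.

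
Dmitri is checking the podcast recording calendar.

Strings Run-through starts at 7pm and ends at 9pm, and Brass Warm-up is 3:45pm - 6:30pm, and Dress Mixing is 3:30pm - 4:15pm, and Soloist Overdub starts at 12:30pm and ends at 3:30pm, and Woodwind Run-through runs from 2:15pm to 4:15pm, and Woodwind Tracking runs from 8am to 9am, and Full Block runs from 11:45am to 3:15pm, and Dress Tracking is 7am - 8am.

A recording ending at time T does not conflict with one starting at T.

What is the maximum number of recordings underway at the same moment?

3

Walk through starts and ends in time order (an end at T is processed before a start at T):
7am start Dress Tracking → 1
8am end Dress Tracking → 0
8am start Woodwind Tracking → 1
9am end Woodwind Tracking → 0
11:45am start Full Block → 1
12:30pm start Soloist Overdub → 2
2:15pm start Woodwind Run-through → 3
3:15pm end Full Block → 2
3:30pm end Soloist Overdub → 1
3:30pm start Dress Mixing → 2
3:45pm start Brass Warm-up → 3
4:15pm end Dress Mixing → 2
4:15pm end Woodwind Run-through → 1
6:30pm end Brass Warm-up → 0
7pm start Strings Run-through → 1
9pm end Strings Run-through → 0
Peak is 3, at 2:15pm (Full Block, Soloist Overdub, Woodwind Run-through).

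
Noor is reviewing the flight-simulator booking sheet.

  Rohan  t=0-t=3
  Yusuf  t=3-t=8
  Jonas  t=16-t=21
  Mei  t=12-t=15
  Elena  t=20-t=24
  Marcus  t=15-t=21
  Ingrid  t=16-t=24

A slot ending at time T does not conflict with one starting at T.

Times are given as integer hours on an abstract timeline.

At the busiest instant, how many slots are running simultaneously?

4

Sweep the timeline, counting +1 at each start and −1 at each end (ends before starts at a tie):
t=0 start Rohan → 1
t=3 end Rohan → 0
t=3 start Yusuf → 1
t=8 end Yusuf → 0
t=12 start Mei → 1
t=15 end Mei → 0
t=15 start Marcus → 1
t=16 start Ingrid → 2
t=16 start Jonas → 3
t=20 start Elena → 4
t=21 end Jonas → 3
t=21 end Marcus → 2
t=24 end Elena → 1
t=24 end Ingrid → 0
Peak is 4, at t=20 (Elena, Ingrid, Jonas, Marcus).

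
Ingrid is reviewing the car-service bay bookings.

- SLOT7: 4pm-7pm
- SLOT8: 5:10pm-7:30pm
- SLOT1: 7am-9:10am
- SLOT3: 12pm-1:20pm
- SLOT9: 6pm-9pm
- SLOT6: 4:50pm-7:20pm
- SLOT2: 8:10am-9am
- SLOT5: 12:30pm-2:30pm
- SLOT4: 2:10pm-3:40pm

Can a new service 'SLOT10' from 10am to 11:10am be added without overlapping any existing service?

Yes — the slot is free

SLOT1: ends 9:10am at or before SLOT10 starts 10am → clear.
SLOT2: ends 9am at or before SLOT10 starts 10am → clear.
SLOT3: starts 12pm at or after SLOT10 ends 11:10am → clear.
SLOT5: starts 12:30pm at or after SLOT10 ends 11:10am → clear.
SLOT4: starts 2:10pm at or after SLOT10 ends 11:10am → clear.
SLOT7: starts 4pm at or after SLOT10 ends 11:10am → clear.
SLOT6: starts 4:50pm at or after SLOT10 ends 11:10am → clear.
SLOT8: starts 5:10pm at or after SLOT10 ends 11:10am → clear.
SLOT9: starts 6pm at or after SLOT10 ends 11:10am → clear.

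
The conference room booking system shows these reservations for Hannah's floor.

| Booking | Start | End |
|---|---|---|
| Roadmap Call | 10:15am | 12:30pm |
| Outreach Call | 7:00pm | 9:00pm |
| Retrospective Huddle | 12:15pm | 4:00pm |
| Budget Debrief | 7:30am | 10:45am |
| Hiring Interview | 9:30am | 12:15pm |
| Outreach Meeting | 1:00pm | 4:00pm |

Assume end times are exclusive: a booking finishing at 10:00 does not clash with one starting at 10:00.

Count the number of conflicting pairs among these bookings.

5

Sorted by start: Budget Debrief, Hiring Interview, Roadmap Call, Retrospective Huddle, Outreach Meeting, Outreach Call.
Hiring Interview starts before Budget Debrief ends → Budget Debrief and Hiring Interview overlap.
Roadmap Call starts before Budget Debrief ends → Budget Debrief and Roadmap Call overlap.
Retrospective Huddle starts after Budget Debrief ends, so nothing later overlaps Budget Debrief either.
Roadmap Call starts before Hiring Interview ends → Hiring Interview and Roadmap Call overlap.
Retrospective Huddle starts exactly when Hiring Interview ends (back-to-back, no overlap), so nothing later overlaps Hiring Interview either.
Retrospective Huddle starts before Roadmap Call ends → Roadmap Call and Retrospective Huddle overlap.
Outreach Meeting starts after Roadmap Call ends, so nothing later overlaps Roadmap Call either.
Outreach Meeting starts before Retrospective Huddle ends → Retrospective Huddle and Outreach Meeting overlap.
Outreach Call starts after Retrospective Huddle ends.
Outreach Call starts after Outreach Meeting ends.
Overlapping pairs: Budget Debrief & Hiring Interview, Budget Debrief & Roadmap Call, Hiring Interview & Roadmap Call, Outreach Meeting & Retrospective Huddle, Retrospective Huddle & Roadmap Call — 5 in total.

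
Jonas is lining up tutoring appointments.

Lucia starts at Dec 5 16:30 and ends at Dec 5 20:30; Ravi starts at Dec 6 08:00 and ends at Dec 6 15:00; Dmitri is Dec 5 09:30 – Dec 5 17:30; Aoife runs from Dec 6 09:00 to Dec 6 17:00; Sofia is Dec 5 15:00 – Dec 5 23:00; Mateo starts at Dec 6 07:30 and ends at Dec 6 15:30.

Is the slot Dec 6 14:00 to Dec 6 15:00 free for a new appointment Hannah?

No — it overlaps Aoife, Mateo, Ravi

Dmitri: ends Dec 5 17:30 at or before Hannah starts Dec 6 14:00 → clear.
Sofia: ends Dec 5 23:00 at or before Hannah starts Dec 6 14:00 → clear.
Lucia: ends Dec 5 20:30 at or before Hannah starts Dec 6 14:00 → clear.
Mateo: starts Dec 6 07:30 before Hannah ends Dec 6 15:00, and ends Dec 6 15:30 after Hannah starts Dec 6 14:00 → overlap.
Ravi: starts Dec 6 08:00 before Hannah ends Dec 6 15:00, and ends Dec 6 15:00 after Hannah starts Dec 6 14:00 → overlap.
Aoife: starts Dec 6 09:00 before Hannah ends Dec 6 15:00, and ends Dec 6 17:00 after Hannah starts Dec 6 14:00 → overlap.
Hannah overlaps Ravi, Mateo, Aoife.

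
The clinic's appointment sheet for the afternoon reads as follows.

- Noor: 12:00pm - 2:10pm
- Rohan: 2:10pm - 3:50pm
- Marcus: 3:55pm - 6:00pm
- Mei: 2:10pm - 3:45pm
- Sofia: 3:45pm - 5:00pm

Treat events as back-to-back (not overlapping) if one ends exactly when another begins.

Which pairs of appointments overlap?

Marcus & Sofia, Mei & Rohan, Rohan & Sofia

Sorted by start: Noor, Rohan, Mei, Sofia, Marcus.
Rohan starts exactly when Noor ends (back-to-back, no overlap) — done with Noor.
Mei starts before Rohan ends → Rohan and Mei overlap.
Sofia starts before Rohan ends → Rohan and Sofia overlap.
Marcus starts after Rohan ends.
Sofia starts exactly when Mei ends (back-to-back, no overlap) — done with Mei.
Marcus starts before Sofia ends → Sofia and Marcus overlap.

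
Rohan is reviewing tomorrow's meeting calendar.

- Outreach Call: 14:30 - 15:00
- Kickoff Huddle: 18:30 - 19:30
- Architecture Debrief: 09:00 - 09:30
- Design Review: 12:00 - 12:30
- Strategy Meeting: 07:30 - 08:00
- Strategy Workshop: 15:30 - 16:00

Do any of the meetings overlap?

Sorted by start: Strategy Meeting, Architecture Debrief, Design Review, Outreach Call, Strategy Workshop, Kickoff Huddle.
Architecture Debrief starts after Strategy Meeting ends; Strategy Meeting is clear from here.
Design Review starts after Architecture Debrief ends; Architecture Debrief is clear from here.
Outreach Call starts after Design Review ends; Design Review is clear from here.
Strategy Workshop starts after Outreach Call ends; Outreach Call is clear from here.
Kickoff Huddle starts after Strategy Workshop ends.
Every pair is clear; the schedule has no overlaps.

No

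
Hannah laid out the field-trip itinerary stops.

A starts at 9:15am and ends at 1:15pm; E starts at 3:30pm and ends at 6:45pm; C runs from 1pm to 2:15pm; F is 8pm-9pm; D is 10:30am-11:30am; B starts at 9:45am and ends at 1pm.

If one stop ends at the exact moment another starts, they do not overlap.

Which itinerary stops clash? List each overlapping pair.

A & B, A & C, A & D, B & D

Sorted by start: A, B, D, C, E, F.
B starts before A ends → A and B overlap.
D starts before A ends → A and D overlap.
C starts before A ends → A and C overlap.
E starts after A ends, so nothing later overlaps A either.
D starts before B ends → B and D overlap.
C starts exactly when B ends (back-to-back, no overlap), so nothing later overlaps B either.
C starts after D ends, so nothing later overlaps D either.
E starts after C ends, so nothing later overlaps C either.
F starts after E ends.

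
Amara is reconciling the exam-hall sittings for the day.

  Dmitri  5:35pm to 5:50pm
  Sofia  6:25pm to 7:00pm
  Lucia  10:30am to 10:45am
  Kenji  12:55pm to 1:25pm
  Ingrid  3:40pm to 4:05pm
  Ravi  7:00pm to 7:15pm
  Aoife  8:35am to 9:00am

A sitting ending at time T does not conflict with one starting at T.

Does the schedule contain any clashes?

No

Sorted by start: Aoife, Lucia, Kenji, Ingrid, Dmitri, Sofia, Ravi.
Lucia starts after Aoife ends; Aoife is clear from here.
Kenji starts after Lucia ends; Lucia is clear from here.
Ingrid starts after Kenji ends; Kenji is clear from here.
Dmitri starts after Ingrid ends; Ingrid is clear from here.
Sofia starts after Dmitri ends; Dmitri is clear from here.
Ravi starts exactly when Sofia ends (back-to-back, no overlap).
Every pair is clear; the schedule has no overlaps.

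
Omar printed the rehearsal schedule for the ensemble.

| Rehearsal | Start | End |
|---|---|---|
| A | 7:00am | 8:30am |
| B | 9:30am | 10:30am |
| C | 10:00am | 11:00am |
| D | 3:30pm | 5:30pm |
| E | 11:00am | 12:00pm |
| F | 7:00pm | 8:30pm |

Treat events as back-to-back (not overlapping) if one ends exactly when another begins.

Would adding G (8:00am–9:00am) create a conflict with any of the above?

A: starts 7:00am before G ends 9:00am, and ends 8:30am after G starts 8:00am → overlap.
B: starts 9:30am at or after G ends 9:00am → clear.
C: starts 10:00am at or after G ends 9:00am → clear.
E: starts 11:00am at or after G ends 9:00am → clear.
D: starts 3:30pm at or after G ends 9:00am → clear.
F: starts 7:00pm at or after G ends 9:00am → clear.
G overlaps A.

Yes — it overlaps A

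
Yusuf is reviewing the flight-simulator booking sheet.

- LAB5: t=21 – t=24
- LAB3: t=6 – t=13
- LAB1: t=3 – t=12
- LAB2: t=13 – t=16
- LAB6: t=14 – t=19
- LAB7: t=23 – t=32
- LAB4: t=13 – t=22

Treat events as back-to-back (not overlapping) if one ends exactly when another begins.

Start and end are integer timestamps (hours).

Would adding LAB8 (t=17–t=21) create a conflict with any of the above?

LAB1: ends t=12 at or before LAB8 starts t=17 → clear.
LAB3: ends t=13 at or before LAB8 starts t=17 → clear.
LAB2: ends t=16 at or before LAB8 starts t=17 → clear.
LAB4: starts t=13 before LAB8 ends t=21, and ends t=22 after LAB8 starts t=17 → overlap.
LAB6: starts t=14 before LAB8 ends t=21, and ends t=19 after LAB8 starts t=17 → overlap.
LAB5: starts t=21 at or after LAB8 ends t=21 → clear.
LAB7: starts t=23 at or after LAB8 ends t=21 → clear.
LAB8 overlaps LAB4, LAB6.

Yes — it overlaps LAB4, LAB6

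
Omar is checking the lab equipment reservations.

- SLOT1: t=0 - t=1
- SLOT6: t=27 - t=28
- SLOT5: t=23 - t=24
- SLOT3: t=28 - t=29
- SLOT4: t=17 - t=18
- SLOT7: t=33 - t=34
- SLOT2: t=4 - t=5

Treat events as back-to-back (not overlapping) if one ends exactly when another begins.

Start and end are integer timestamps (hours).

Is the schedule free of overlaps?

Check each pair: they overlap iff neither finishes before the other starts.
Sorted by start: SLOT1, SLOT2, SLOT4, SLOT5, SLOT6, SLOT3, SLOT7.
SLOT2 starts after SLOT1 ends, so nothing later overlaps SLOT1 either.
SLOT4 starts after SLOT2 ends, so nothing later overlaps SLOT2 either.
SLOT5 starts after SLOT4 ends, so nothing later overlaps SLOT4 either.
SLOT6 starts after SLOT5 ends, so nothing later overlaps SLOT5 either.
SLOT3 starts exactly when SLOT6 ends (back-to-back, no overlap), so nothing later overlaps SLOT6 either.
SLOT7 starts after SLOT3 ends.
Every pair is clear; the schedule has no overlaps.

Yes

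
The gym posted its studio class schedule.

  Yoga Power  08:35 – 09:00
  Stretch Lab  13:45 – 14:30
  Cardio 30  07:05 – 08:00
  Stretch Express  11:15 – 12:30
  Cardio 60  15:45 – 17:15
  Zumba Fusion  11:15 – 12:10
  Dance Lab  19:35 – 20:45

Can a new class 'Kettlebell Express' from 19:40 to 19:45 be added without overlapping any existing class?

No — it overlaps Dance Lab

Cardio 30: ends 08:00 at or before Kettlebell Express starts 19:40 → clear.
Yoga Power: ends 09:00 at or before Kettlebell Express starts 19:40 → clear.
Stretch Express: ends 12:30 at or before Kettlebell Express starts 19:40 → clear.
Zumba Fusion: ends 12:10 at or before Kettlebell Express starts 19:40 → clear.
Stretch Lab: ends 14:30 at or before Kettlebell Express starts 19:40 → clear.
Cardio 60: ends 17:15 at or before Kettlebell Express starts 19:40 → clear.
Dance Lab: starts 19:35 before Kettlebell Express ends 19:45, and ends 20:45 after Kettlebell Express starts 19:40 → overlap.
Kettlebell Express overlaps Dance Lab.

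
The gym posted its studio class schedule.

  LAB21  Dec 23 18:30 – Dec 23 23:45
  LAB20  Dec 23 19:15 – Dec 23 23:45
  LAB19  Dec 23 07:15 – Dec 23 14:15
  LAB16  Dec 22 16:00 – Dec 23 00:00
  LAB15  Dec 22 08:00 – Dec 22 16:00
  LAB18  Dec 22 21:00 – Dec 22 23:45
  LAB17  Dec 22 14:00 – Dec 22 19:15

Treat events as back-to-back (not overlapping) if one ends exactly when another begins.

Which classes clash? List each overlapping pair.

Sorted by start: LAB15, LAB17, LAB16, LAB18, LAB19, LAB21, LAB20.
LAB17 starts before LAB15 ends → LAB15 and LAB17 overlap.
LAB16 starts exactly when LAB15 ends (back-to-back, no overlap), so LAB15 has no further overlaps.
LAB16 starts before LAB17 ends → LAB17 and LAB16 overlap.
LAB18 starts after LAB17 ends, so LAB17 has no further overlaps.
LAB18 starts before LAB16 ends → LAB16 and LAB18 overlap.
LAB19 starts after LAB16 ends, so LAB16 has no further overlaps.
LAB19 starts after LAB18 ends, so LAB18 has no further overlaps.
LAB21 starts after LAB19 ends, so LAB19 has no further overlaps.
LAB20 starts before LAB21 ends → LAB21 and LAB20 overlap.

LAB15 & LAB17, LAB16 & LAB17, LAB16 & LAB18, LAB20 & LAB21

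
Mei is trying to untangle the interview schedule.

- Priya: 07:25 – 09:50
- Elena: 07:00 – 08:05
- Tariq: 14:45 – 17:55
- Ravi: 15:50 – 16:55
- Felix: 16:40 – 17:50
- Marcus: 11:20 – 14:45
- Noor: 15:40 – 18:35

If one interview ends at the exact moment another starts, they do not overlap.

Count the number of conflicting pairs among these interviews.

7

Check each pair: they overlap iff neither finishes before the other starts.
Sorted by start: Elena, Priya, Marcus, Tariq, Noor, Ravi, Felix.
Priya starts before Elena ends → Elena and Priya overlap.
Marcus starts after Elena ends, so nothing later overlaps Elena either.
Marcus starts after Priya ends, so nothing later overlaps Priya either.
Tariq starts exactly when Marcus ends (back-to-back, no overlap), so nothing later overlaps Marcus either.
Noor starts before Tariq ends → Tariq and Noor overlap.
Ravi starts before Tariq ends → Tariq and Ravi overlap.
Felix starts before Tariq ends → Tariq and Felix overlap.
Ravi starts before Noor ends → Noor and Ravi overlap.
Felix starts before Noor ends → Noor and Felix overlap.
Felix starts before Ravi ends → Ravi and Felix overlap.
Overlapping pairs: Elena & Priya, Felix & Noor, Felix & Ravi, Felix & Tariq, Noor & Ravi, Noor & Tariq, Ravi & Tariq — 7 in total.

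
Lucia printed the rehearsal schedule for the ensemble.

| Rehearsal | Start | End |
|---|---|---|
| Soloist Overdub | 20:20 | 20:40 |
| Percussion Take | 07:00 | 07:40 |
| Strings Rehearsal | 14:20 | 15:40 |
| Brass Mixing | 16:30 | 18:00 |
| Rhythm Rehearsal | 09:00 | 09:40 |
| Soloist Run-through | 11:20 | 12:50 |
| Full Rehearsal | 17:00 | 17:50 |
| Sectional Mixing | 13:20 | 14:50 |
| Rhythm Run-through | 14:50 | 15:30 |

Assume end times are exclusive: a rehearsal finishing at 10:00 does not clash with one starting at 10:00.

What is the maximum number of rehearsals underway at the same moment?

Walk through starts and ends in time order (an end at T is processed before a start at T):
07:00 start Percussion Take → 1
07:40 end Percussion Take → 0
09:00 start Rhythm Rehearsal → 1
09:40 end Rhythm Rehearsal → 0
11:20 start Soloist Run-through → 1
12:50 end Soloist Run-through → 0
13:20 start Sectional Mixing → 1
14:20 start Strings Rehearsal → 2
14:50 end Sectional Mixing → 1
14:50 start Rhythm Run-through → 2
15:30 end Rhythm Run-through → 1
15:40 end Strings Rehearsal → 0
16:30 start Brass Mixing → 1
17:00 start Full Rehearsal → 2
17:50 end Full Rehearsal → 1
18:00 end Brass Mixing → 0
20:20 start Soloist Overdub → 1
20:40 end Soloist Overdub → 0
Peak is 2, at 14:20 (Sectional Mixing, Strings Rehearsal).

2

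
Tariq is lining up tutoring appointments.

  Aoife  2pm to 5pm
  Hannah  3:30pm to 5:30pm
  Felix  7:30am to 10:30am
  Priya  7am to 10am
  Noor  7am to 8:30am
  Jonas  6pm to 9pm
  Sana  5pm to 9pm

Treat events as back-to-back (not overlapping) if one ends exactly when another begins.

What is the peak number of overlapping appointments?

3

Sort all start/end points and keep a running count:
7am start Noor → 1
7am start Priya → 2
7:30am start Felix → 3
8:30am end Noor → 2
10am end Priya → 1
10:30am end Felix → 0
2pm start Aoife → 1
3:30pm start Hannah → 2
5pm end Aoife → 1
5pm start Sana → 2
5:30pm end Hannah → 1
6pm start Jonas → 2
9pm end Jonas → 1
9pm end Sana → 0
Peak is 3, at 7:30am (Felix, Noor, Priya).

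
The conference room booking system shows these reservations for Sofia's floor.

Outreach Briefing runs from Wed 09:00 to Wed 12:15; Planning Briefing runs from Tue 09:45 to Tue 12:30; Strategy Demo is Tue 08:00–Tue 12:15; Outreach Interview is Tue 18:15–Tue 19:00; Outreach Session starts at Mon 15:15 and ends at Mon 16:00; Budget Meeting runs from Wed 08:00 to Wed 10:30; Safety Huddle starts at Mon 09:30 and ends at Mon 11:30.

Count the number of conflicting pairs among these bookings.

2

Sorted by start: Safety Huddle, Outreach Session, Strategy Demo, Planning Briefing, Outreach Interview, Budget Meeting, Outreach Briefing.
Outreach Session starts after Safety Huddle ends, so nothing later overlaps Safety Huddle either.
Strategy Demo starts after Outreach Session ends, so nothing later overlaps Outreach Session either.
Planning Briefing starts before Strategy Demo ends → Strategy Demo and Planning Briefing overlap.
Outreach Interview starts after Strategy Demo ends, so nothing later overlaps Strategy Demo either.
Outreach Interview starts after Planning Briefing ends, so nothing later overlaps Planning Briefing either.
Budget Meeting starts after Outreach Interview ends, so nothing later overlaps Outreach Interview either.
Outreach Briefing starts before Budget Meeting ends → Budget Meeting and Outreach Briefing overlap.
Overlapping pairs: Budget Meeting & Outreach Briefing, Planning Briefing & Strategy Demo — 2 in total.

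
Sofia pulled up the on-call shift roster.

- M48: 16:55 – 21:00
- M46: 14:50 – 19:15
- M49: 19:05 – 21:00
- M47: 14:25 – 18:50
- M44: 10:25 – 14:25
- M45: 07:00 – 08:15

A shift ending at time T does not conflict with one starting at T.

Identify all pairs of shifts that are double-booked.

M46 & M47, M46 & M48, M46 & M49, M47 & M48, M48 & M49

Sorted by start: M45, M44, M47, M46, M48, M49.
M44 starts after M45 ends, so M45 has no further overlaps.
M47 starts exactly when M44 ends (back-to-back, no overlap), so M44 has no further overlaps.
M46 starts before M47 ends → M47 and M46 overlap.
M48 starts before M47 ends → M47 and M48 overlap.
M49 starts after M47 ends.
M48 starts before M46 ends → M46 and M48 overlap.
M49 starts before M46 ends → M46 and M49 overlap.
M49 starts before M48 ends → M48 and M49 overlap.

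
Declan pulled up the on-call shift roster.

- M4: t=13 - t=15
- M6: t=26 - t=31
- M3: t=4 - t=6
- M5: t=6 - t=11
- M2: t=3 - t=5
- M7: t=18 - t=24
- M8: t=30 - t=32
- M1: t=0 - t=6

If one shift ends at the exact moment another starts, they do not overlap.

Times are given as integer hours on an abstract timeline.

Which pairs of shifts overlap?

Sorted by start: M1, M2, M3, M5, M4, M7, M6, M8.
M2 starts before M1 ends → M1 and M2 overlap.
M3 starts before M1 ends → M1 and M3 overlap.
M5 starts exactly when M1 ends (back-to-back, no overlap), so nothing later overlaps M1 either.
M3 starts before M2 ends → M2 and M3 overlap.
M5 starts after M2 ends, so nothing later overlaps M2 either.
M5 starts exactly when M3 ends (back-to-back, no overlap), so nothing later overlaps M3 either.
M4 starts after M5 ends, so nothing later overlaps M5 either.
M7 starts after M4 ends, so nothing later overlaps M4 either.
M6 starts after M7 ends, so nothing later overlaps M7 either.
M8 starts before M6 ends → M6 and M8 overlap.

M1 & M2, M1 & M3, M2 & M3, M6 & M8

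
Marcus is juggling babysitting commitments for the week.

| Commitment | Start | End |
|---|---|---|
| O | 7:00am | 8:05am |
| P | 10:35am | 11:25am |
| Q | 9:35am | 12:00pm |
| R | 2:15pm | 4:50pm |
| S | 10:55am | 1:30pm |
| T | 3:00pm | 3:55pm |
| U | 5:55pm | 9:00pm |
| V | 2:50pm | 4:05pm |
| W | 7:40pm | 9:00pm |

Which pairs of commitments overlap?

Sorted by start: O, Q, P, S, R, V, T, U, W.
Q starts after O ends — done with O.
P starts before Q ends → Q and P overlap.
S starts before Q ends → Q and S overlap.
R starts after Q ends — done with Q.
S starts before P ends → P and S overlap.
R starts after P ends — done with P.
R starts after S ends — done with S.
V starts before R ends → R and V overlap.
T starts before R ends → R and T overlap.
U starts after R ends — done with R.
T starts before V ends → V and T overlap.
U starts after V ends — done with V.
U starts after T ends — done with T.
W starts before U ends → U and W overlap.

P & Q, P & S, Q & S, R & T, R & V, T & V, U & W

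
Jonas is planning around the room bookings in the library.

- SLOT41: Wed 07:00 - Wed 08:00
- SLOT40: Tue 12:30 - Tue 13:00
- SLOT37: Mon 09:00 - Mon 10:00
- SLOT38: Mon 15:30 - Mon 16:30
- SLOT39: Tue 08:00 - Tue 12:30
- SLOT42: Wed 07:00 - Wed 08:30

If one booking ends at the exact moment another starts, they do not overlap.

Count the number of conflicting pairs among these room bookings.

Sorted by start: SLOT37, SLOT38, SLOT39, SLOT40, SLOT41, SLOT42.
SLOT38 starts after SLOT37 ends; SLOT37 is clear from here.
SLOT39 starts after SLOT38 ends; SLOT38 is clear from here.
SLOT40 starts exactly when SLOT39 ends (back-to-back, no overlap); SLOT39 is clear from here.
SLOT41 starts after SLOT40 ends; SLOT40 is clear from here.
SLOT42 starts before SLOT41 ends → SLOT41 and SLOT42 overlap.
Overlapping pairs: SLOT41 & SLOT42 — 1 in total.

1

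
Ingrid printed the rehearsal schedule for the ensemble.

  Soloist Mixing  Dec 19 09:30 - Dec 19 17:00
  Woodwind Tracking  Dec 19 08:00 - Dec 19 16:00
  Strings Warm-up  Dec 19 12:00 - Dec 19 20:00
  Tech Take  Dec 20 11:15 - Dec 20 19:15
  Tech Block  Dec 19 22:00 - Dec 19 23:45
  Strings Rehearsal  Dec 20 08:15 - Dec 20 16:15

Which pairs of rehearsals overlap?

Soloist Mixing & Strings Warm-up, Soloist Mixing & Woodwind Tracking, Strings Rehearsal & Tech Take, Strings Warm-up & Woodwind Tracking

Check each pair: they overlap iff neither finishes before the other starts.
Sorted by start: Woodwind Tracking, Soloist Mixing, Strings Warm-up, Tech Block, Strings Rehearsal, Tech Take.
Soloist Mixing starts before Woodwind Tracking ends → Woodwind Tracking and Soloist Mixing overlap.
Strings Warm-up starts before Woodwind Tracking ends → Woodwind Tracking and Strings Warm-up overlap.
Tech Block starts after Woodwind Tracking ends, so nothing later overlaps Woodwind Tracking either.
Strings Warm-up starts before Soloist Mixing ends → Soloist Mixing and Strings Warm-up overlap.
Tech Block starts after Soloist Mixing ends, so nothing later overlaps Soloist Mixing either.
Tech Block starts after Strings Warm-up ends, so nothing later overlaps Strings Warm-up either.
Strings Rehearsal starts after Tech Block ends, so nothing later overlaps Tech Block either.
Tech Take starts before Strings Rehearsal ends → Strings Rehearsal and Tech Take overlap.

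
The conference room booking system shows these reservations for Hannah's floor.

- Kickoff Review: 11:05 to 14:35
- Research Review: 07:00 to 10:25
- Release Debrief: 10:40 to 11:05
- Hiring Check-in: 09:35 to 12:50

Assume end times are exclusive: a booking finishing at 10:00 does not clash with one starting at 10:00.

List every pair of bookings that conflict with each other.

Sorted by start: Research Review, Hiring Check-in, Release Debrief, Kickoff Review.
Hiring Check-in starts before Research Review ends → Research Review and Hiring Check-in overlap.
Release Debrief starts after Research Review ends; Research Review is clear from here.
Release Debrief starts before Hiring Check-in ends → Hiring Check-in and Release Debrief overlap.
Kickoff Review starts before Hiring Check-in ends → Hiring Check-in and Kickoff Review overlap.
Kickoff Review starts exactly when Release Debrief ends (back-to-back, no overlap).

Hiring Check-in & Kickoff Review, Hiring Check-in & Release Debrief, Hiring Check-in & Research Review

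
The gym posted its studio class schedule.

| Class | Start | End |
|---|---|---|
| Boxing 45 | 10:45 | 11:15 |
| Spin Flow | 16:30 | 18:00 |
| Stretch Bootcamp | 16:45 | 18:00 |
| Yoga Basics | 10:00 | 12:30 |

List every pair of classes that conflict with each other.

Boxing 45 & Yoga Basics, Spin Flow & Stretch Bootcamp

Two intervals overlap when each starts before the other ends.
Sorted by start: Yoga Basics, Boxing 45, Spin Flow, Stretch Bootcamp.
Boxing 45 starts before Yoga Basics ends → Yoga Basics and Boxing 45 overlap.
Spin Flow starts after Yoga Basics ends, so nothing later overlaps Yoga Basics either.
Spin Flow starts after Boxing 45 ends, so nothing later overlaps Boxing 45 either.
Stretch Bootcamp starts before Spin Flow ends → Spin Flow and Stretch Bootcamp overlap.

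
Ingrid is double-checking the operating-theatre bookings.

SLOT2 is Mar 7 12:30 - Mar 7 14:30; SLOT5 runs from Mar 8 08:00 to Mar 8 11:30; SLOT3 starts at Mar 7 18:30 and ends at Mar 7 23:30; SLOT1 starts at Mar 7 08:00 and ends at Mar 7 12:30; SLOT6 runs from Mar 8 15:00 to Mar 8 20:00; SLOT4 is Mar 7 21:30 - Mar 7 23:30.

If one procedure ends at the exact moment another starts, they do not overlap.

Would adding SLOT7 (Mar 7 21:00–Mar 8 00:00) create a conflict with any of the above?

SLOT1: ends Mar 7 12:30 at or before SLOT7 starts Mar 7 21:00 → clear.
SLOT2: ends Mar 7 14:30 at or before SLOT7 starts Mar 7 21:00 → clear.
SLOT3: starts Mar 7 18:30 before SLOT7 ends Mar 8 00:00, and ends Mar 7 23:30 after SLOT7 starts Mar 7 21:00 → overlap.
SLOT4: starts Mar 7 21:30 before SLOT7 ends Mar 8 00:00, and ends Mar 7 23:30 after SLOT7 starts Mar 7 21:00 → overlap.
SLOT5: starts Mar 8 08:00 at or after SLOT7 ends Mar 8 00:00 → clear.
SLOT6: starts Mar 8 15:00 at or after SLOT7 ends Mar 8 00:00 → clear.
SLOT7 overlaps SLOT3, SLOT4.

Yes — it overlaps SLOT3, SLOT4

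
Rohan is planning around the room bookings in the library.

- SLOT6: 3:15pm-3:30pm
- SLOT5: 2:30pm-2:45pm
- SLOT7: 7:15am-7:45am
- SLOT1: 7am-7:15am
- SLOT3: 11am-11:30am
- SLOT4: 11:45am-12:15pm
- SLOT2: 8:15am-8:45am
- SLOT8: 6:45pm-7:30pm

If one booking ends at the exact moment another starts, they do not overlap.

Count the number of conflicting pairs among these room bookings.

0

Check each pair: they overlap iff neither finishes before the other starts.
Sorted by start: SLOT1, SLOT7, SLOT2, SLOT3, SLOT4, SLOT5, SLOT6, SLOT8.
SLOT7 starts exactly when SLOT1 ends (back-to-back, no overlap), so nothing later overlaps SLOT1 either.
SLOT2 starts after SLOT7 ends, so nothing later overlaps SLOT7 either.
SLOT3 starts after SLOT2 ends, so nothing later overlaps SLOT2 either.
SLOT4 starts after SLOT3 ends, so nothing later overlaps SLOT3 either.
SLOT5 starts after SLOT4 ends, so nothing later overlaps SLOT4 either.
SLOT6 starts after SLOT5 ends, so nothing later overlaps SLOT5 either.
SLOT8 starts after SLOT6 ends.
No pair overlaps.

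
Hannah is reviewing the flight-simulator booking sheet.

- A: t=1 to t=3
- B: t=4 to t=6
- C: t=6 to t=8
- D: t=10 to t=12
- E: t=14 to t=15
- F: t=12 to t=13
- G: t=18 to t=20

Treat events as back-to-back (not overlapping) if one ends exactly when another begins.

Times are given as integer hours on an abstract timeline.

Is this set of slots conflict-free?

Yes

Sorted by start: A, B, C, D, F, E, G.
B starts after A ends, so A has no further overlaps.
C starts exactly when B ends (back-to-back, no overlap), so B has no further overlaps.
D starts after C ends, so C has no further overlaps.
F starts exactly when D ends (back-to-back, no overlap), so D has no further overlaps.
E starts after F ends, so F has no further overlaps.
G starts after E ends.
Every pair is clear; the schedule has no overlaps.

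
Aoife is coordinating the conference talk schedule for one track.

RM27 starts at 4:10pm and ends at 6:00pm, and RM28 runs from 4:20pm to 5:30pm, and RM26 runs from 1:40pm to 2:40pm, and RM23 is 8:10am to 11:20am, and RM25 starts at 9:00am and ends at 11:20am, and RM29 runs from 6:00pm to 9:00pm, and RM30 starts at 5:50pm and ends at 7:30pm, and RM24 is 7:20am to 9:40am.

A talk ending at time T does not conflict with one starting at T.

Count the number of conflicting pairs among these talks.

Sorted by start: RM24, RM23, RM25, RM26, RM27, RM28, RM30, RM29.
RM23 starts before RM24 ends → RM24 and RM23 overlap.
RM25 starts before RM24 ends → RM24 and RM25 overlap.
RM26 starts after RM24 ends — done with RM24.
RM25 starts before RM23 ends → RM23 and RM25 overlap.
RM26 starts after RM23 ends — done with RM23.
RM26 starts after RM25 ends — done with RM25.
RM27 starts after RM26 ends — done with RM26.
RM28 starts before RM27 ends → RM27 and RM28 overlap.
RM30 starts before RM27 ends → RM27 and RM30 overlap.
RM29 starts exactly when RM27 ends (back-to-back, no overlap).
RM30 starts after RM28 ends — done with RM28.
RM29 starts before RM30 ends → RM30 and RM29 overlap.
Overlapping pairs: RM23 & RM24, RM23 & RM25, RM24 & RM25, RM27 & RM28, RM27 & RM30, RM29 & RM30 — 6 in total.

6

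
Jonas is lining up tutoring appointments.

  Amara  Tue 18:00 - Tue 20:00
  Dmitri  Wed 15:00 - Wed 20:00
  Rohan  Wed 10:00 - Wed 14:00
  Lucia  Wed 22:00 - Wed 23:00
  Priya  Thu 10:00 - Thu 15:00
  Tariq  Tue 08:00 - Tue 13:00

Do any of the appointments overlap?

No

Two intervals overlap when each starts before the other ends.
Sorted by start: Tariq, Amara, Rohan, Dmitri, Lucia, Priya.
Amara starts after Tariq ends — done with Tariq.
Rohan starts after Amara ends — done with Amara.
Dmitri starts after Rohan ends — done with Rohan.
Lucia starts after Dmitri ends — done with Dmitri.
Priya starts after Lucia ends.
Every pair is clear; the schedule has no overlaps.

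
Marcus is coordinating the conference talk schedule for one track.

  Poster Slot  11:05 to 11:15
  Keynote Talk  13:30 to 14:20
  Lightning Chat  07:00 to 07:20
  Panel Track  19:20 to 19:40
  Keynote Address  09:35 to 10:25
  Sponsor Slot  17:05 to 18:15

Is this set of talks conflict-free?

Sorted by start: Lightning Chat, Keynote Address, Poster Slot, Keynote Talk, Sponsor Slot, Panel Track.
Keynote Address starts after Lightning Chat ends, so Lightning Chat has no further overlaps.
Poster Slot starts after Keynote Address ends, so Keynote Address has no further overlaps.
Keynote Talk starts after Poster Slot ends, so Poster Slot has no further overlaps.
Sponsor Slot starts after Keynote Talk ends, so Keynote Talk has no further overlaps.
Panel Track starts after Sponsor Slot ends.
Every pair is clear; the schedule has no overlaps.

Yes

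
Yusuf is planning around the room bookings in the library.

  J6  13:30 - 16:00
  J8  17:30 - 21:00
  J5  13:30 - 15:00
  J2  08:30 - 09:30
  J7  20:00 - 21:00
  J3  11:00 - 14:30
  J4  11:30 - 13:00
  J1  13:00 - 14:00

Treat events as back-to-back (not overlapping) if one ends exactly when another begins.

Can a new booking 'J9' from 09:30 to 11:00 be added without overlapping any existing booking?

Yes — the slot is free

J2: ends 09:30 at or before J9 starts 09:30 → clear.
J3: starts 11:00 at or after J9 ends 11:00 → clear.
J4: starts 11:30 at or after J9 ends 11:00 → clear.
J1: starts 13:00 at or after J9 ends 11:00 → clear.
J5: starts 13:30 at or after J9 ends 11:00 → clear.
J6: starts 13:30 at or after J9 ends 11:00 → clear.
J8: starts 17:30 at or after J9 ends 11:00 → clear.
J7: starts 20:00 at or after J9 ends 11:00 → clear.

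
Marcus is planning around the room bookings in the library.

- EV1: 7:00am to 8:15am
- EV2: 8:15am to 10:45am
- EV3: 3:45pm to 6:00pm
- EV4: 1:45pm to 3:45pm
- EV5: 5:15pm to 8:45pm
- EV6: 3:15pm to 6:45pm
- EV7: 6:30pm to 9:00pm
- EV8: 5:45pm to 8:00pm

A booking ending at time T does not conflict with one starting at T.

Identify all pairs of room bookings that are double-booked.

EV3 & EV5, EV3 & EV6, EV3 & EV8, EV4 & EV6, EV5 & EV6, EV5 & EV7, EV5 & EV8, EV6 & EV7, EV6 & EV8, EV7 & EV8

Sorted by start: EV1, EV2, EV4, EV6, EV3, EV5, EV8, EV7.
EV2 starts exactly when EV1 ends (back-to-back, no overlap), so nothing later overlaps EV1 either.
EV4 starts after EV2 ends, so nothing later overlaps EV2 either.
EV6 starts before EV4 ends → EV4 and EV6 overlap.
EV3 starts exactly when EV4 ends (back-to-back, no overlap), so nothing later overlaps EV4 either.
EV3 starts before EV6 ends → EV6 and EV3 overlap.
EV5 starts before EV6 ends → EV6 and EV5 overlap.
EV8 starts before EV6 ends → EV6 and EV8 overlap.
EV7 starts before EV6 ends → EV6 and EV7 overlap.
EV5 starts before EV3 ends → EV3 and EV5 overlap.
EV8 starts before EV3 ends → EV3 and EV8 overlap.
EV7 starts after EV3 ends.
EV8 starts before EV5 ends → EV5 and EV8 overlap.
EV7 starts before EV5 ends → EV5 and EV7 overlap.
EV7 starts before EV8 ends → EV8 and EV7 overlap.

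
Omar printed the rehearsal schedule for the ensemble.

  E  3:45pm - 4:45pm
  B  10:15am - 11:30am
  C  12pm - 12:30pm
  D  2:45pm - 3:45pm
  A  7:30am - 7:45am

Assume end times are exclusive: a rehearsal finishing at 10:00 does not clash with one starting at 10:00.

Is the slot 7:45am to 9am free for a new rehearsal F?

A: ends 7:45am at or before F starts 7:45am → clear.
B: starts 10:15am at or after F ends 9am → clear.
C: starts 12pm at or after F ends 9am → clear.
D: starts 2:45pm at or after F ends 9am → clear.
E: starts 3:45pm at or after F ends 9am → clear.

Yes — the slot is free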